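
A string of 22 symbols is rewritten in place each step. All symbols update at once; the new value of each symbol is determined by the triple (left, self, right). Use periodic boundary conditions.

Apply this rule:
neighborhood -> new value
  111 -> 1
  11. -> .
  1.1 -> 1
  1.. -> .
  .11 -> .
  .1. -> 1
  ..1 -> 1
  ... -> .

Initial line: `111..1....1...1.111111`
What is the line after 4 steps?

11..11...11..111.11111
1..1....1...1.1.1.1111
..11...11..1111111.111
.1....1...1.11111.1.1.

.1....1...1.11111.1.1.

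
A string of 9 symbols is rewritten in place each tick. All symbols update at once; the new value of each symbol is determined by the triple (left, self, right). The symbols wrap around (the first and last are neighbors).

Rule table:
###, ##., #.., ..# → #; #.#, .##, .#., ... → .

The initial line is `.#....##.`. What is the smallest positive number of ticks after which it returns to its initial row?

#.#..#.##
#..##...#
###.##.#.
.##..#...
#.###.#..
...##..##
#.#.###.#
#....##..
.#..#.###
..##...##
##.##.#.#
##..#....
.###.#..#
..##..##.
.#.###.##
....##..#
#..#.###.
.##...##.
#.##.#.##
#..#....#
###.#..#.
.##..##..
#.###.##.
...##..#.
..#.###.#
##...##..
.##.#.###
..#....##
##.#..#.#
##..##...
.###.##.#
..##..#..
.#.###.#.
#...##..#
##.#.###.
.#....##.

36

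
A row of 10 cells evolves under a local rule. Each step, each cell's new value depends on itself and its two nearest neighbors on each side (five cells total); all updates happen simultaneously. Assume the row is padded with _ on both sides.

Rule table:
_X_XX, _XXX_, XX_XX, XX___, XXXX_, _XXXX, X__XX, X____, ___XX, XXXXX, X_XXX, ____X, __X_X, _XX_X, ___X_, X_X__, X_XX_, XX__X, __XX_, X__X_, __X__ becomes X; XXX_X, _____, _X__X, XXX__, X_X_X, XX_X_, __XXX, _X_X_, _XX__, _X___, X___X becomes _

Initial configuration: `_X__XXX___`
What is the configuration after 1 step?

XX_X_X_XX_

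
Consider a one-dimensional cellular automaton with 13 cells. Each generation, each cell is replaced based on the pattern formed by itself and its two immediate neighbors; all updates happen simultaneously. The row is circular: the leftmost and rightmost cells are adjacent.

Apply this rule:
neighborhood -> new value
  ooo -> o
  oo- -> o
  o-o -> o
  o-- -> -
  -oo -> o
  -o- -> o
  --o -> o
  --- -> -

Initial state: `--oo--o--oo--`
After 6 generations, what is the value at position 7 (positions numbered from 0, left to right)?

o

generation 1: -ooo-oo-ooo--
generation 2: ooooooooooo--
generation 3: ooooooooooo-o
generation 4: ooooooooooooo
generation 5: ooooooooooooo  (fixed point — unchanged through generation 6)
position 7 holds o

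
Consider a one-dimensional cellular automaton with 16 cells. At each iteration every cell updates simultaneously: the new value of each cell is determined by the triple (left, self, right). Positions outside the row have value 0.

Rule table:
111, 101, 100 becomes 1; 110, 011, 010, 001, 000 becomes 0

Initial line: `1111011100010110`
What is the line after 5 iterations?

0000001010101000

iteration 1: 0110101010001001
iteration 2: 0001010101000100
iteration 3: 0000101010100010
iteration 4: 0000010101010001
iteration 5: 0000001010101000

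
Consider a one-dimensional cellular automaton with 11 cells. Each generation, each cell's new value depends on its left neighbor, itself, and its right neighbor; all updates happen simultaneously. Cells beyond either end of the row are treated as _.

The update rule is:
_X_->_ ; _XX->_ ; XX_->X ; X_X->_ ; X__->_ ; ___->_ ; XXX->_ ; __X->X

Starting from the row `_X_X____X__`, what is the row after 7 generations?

_X_________

generation 1: X______X___
generation 2: ______X____
generation 3: _____X_____
generation 4: ____X______
generation 5: ___X_______
generation 6: __X________
generation 7: _X_________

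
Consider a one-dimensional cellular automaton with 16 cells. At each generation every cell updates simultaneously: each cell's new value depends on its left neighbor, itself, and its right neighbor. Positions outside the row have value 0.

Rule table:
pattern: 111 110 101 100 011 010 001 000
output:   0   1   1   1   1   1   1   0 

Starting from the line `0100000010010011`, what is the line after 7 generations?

generation 1: 1110000111111111
generation 2: 1011001100000001
generation 3: 1111111110000011
generation 4: 1000000011000111
generation 5: 1100000111101101
generation 6: 1110001100111111
generation 7: 1011011111100001

1011011111100001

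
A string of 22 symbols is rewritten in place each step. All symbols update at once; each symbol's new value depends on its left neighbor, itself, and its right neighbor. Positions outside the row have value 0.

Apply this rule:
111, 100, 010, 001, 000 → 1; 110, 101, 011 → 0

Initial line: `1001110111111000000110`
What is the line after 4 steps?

1110100011110111111001
0100111101100011110111
1111011000011101100010
0110000111101000011111

0110000111101000011111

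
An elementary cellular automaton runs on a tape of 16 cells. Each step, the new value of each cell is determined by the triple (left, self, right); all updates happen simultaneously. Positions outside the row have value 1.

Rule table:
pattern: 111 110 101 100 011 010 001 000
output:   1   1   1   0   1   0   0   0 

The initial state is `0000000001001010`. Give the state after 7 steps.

0000000000000011

0000000000000101
0000000000000011
0000000000000011  (fixed point — unchanged through step 7)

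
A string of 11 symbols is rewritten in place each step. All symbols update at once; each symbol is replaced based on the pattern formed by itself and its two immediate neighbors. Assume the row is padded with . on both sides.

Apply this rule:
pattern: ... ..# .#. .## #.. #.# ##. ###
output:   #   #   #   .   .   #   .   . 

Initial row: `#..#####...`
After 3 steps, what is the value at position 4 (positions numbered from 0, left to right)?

#.#......##
###.#####..
...#......#
position 4 holds .

.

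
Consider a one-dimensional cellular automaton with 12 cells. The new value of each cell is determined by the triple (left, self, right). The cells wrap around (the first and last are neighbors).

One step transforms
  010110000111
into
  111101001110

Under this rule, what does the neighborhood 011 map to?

1

At position 3 the neighborhood is 011; the next row has 1 there.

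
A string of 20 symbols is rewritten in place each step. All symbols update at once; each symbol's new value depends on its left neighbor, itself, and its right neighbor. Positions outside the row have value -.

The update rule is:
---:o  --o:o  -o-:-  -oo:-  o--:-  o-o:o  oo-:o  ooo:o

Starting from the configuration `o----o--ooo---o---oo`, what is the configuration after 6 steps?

o-o-oo-oo-o-o-oo--o-

--ooo--o-oo-oo--oo-o
oo-oo-o-o-oo-o-o-oo-
-oo-oo-o-o-oo-o-o-o-
o-oo-oo-o-o-oo-o-o--
-o-oo-oo-o-o-oo-o--o
o-o-oo-oo-o-o-oo--o-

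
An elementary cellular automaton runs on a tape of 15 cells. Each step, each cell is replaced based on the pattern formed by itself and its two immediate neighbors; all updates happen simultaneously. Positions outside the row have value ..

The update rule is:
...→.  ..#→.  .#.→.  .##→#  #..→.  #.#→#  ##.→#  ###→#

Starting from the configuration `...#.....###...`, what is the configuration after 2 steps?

.........###...
.........###...

.........###...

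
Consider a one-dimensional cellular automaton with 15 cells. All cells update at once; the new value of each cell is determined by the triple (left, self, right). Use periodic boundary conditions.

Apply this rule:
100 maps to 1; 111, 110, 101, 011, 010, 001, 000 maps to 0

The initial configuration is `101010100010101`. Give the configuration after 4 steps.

step 1: 000000010000000
step 2: 000000001000000
step 3: 000000000100000
step 4: 000000000010000

000000000010000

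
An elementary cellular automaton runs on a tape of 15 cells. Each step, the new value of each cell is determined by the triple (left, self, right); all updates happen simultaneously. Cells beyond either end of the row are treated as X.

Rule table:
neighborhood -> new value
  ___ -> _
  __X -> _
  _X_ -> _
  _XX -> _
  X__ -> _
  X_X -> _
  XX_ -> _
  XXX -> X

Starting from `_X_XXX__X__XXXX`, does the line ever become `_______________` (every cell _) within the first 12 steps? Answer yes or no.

____X_______XXX
_____________XX
______________X
_______________
all cells are _ at step 4

yes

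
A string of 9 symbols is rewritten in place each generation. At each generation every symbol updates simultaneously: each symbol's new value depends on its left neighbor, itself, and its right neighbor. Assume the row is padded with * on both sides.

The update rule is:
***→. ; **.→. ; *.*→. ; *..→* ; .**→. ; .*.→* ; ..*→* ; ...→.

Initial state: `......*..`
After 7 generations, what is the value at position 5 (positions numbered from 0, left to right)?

.

*....****
.*..*....
.*****..*
......**.
*....*...
.*..***.*
.***.....
position 5 holds .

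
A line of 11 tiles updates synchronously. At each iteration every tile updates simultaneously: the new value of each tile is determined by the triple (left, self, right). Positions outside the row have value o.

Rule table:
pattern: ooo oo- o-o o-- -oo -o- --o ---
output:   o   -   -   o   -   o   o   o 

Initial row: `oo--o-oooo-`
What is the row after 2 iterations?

o-ooo--oo--
---o-oo--oo

---o-oo--oo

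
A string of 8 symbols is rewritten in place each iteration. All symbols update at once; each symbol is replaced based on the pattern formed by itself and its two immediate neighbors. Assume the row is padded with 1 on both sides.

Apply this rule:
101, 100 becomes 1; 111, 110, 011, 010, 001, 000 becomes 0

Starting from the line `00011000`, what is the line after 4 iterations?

iteration 1: 10000100
iteration 2: 01000010
iteration 3: 10100001
iteration 4: 01010000

01010000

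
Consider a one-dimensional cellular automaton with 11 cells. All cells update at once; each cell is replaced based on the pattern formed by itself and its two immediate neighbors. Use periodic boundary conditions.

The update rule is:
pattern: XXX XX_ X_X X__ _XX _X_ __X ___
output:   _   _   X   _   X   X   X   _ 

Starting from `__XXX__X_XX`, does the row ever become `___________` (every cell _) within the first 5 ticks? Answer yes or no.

_XX___XXXX_
XX___XX____
X___XX____X
___XX____XX
__XX____XX_
tick 5 is __XX____XX_, still not uniform _

no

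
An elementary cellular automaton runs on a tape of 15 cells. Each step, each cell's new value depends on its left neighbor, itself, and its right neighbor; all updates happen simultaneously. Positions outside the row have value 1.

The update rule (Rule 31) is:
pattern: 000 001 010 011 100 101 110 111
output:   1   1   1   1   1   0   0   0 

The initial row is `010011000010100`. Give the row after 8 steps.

010000000000000

011110111110111
010000100000100
011111111111111
010000000000000
011111111111111  (repeats step 3; period 2)
step 8: 010000000000000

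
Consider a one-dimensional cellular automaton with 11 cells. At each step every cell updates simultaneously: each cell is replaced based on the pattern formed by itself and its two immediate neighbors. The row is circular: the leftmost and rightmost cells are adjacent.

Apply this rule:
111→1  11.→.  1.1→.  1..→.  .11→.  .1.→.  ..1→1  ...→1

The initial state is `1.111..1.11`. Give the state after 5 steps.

...1..1...1
.11..1..11.
1...1..1...
..11..1..11
.1...1..1..

.1...1..1..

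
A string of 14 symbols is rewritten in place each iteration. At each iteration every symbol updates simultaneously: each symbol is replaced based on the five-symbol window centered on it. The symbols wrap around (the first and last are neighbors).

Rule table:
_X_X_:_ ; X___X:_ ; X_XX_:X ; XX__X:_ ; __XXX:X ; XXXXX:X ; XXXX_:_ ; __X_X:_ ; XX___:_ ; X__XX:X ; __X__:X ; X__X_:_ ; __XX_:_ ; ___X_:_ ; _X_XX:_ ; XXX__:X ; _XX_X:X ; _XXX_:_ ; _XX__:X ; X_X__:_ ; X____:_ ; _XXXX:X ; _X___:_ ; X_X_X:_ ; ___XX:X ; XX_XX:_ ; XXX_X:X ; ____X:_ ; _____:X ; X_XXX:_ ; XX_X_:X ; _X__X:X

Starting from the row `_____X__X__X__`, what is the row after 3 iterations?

XXX__XX_XX_X__
X_X_X_X_XXX_XX
XX________X___

XX________X___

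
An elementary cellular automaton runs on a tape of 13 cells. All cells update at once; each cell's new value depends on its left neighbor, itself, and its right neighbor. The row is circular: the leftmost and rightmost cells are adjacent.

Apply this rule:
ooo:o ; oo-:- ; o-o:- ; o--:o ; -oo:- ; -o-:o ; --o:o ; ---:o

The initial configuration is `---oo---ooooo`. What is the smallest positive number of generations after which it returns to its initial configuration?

5

ooo--ooo-ooo-
-o-oo-o---o--
oo----ooooooo
o-oooo-oooooo
---oo---ooooo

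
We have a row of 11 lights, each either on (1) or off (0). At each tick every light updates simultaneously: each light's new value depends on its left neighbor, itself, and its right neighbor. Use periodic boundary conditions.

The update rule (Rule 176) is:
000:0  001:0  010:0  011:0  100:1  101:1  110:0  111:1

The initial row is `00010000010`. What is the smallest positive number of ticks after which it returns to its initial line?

11

tick 1: 00001000001
tick 2: 10000100000
tick 3: 01000010000
tick 4: 00100001000
tick 5: 00010000100
tick 6: 00001000010
tick 7: 00000100001
tick 8: 10000010000
tick 9: 01000001000
tick 10: 00100000100
tick 11: 00010000010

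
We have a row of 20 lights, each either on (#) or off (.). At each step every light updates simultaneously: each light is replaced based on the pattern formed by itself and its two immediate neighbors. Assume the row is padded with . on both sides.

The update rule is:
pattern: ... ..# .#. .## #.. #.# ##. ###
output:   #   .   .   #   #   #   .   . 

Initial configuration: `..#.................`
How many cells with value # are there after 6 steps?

step 1: #..#################
step 2: .#.#................
step 3: ..#.################
step 4: #..##...............
step 5: .#.#.###############
step 6: ..#.##..............
count of #: 3

3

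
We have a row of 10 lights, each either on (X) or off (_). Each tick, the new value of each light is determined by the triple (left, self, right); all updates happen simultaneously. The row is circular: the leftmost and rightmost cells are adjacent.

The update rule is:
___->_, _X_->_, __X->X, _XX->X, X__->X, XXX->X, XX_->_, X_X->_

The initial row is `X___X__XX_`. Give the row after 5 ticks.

__XX___X_X

tick 1: _X_X_XXX__
tick 2: X____XX_X_
tick 3: _X__XX____
tick 4: X_XXX_X___
tick 5: __XX___X_X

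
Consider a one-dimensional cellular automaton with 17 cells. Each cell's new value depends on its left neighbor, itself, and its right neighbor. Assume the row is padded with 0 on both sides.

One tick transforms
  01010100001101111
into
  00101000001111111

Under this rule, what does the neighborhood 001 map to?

0

At position 0 the neighborhood is 001; the next row has 0 there.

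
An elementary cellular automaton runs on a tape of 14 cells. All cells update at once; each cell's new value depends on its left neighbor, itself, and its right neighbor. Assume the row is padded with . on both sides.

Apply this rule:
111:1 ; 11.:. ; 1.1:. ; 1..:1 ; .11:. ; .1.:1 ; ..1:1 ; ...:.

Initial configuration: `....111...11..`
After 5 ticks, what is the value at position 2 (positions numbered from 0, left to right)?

.

...1.1.1.1..1.
..11.1.1.11111
.1...1.1..111.
111.11.111.1.1
.1......1..1.1
position 2 holds .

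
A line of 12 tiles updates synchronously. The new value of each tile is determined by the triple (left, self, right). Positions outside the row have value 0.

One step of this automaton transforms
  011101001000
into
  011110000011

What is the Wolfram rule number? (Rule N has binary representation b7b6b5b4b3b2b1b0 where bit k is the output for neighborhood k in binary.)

position 2: 111 → 1  (bit 7 = 1)
position 3: 110 → 1  (bit 6 = 1)
position 4: 101 → 1  (bit 5 = 1)
position 6: 100 → 0  (bit 4 = 0)
position 1: 011 → 1  (bit 3 = 1)
position 5: 010 → 0  (bit 2 = 0)
position 0: 001 → 0  (bit 1 = 0)
position 10: 000 → 1  (bit 0 = 1)
bits b7..b0 = 11101001 = 233

233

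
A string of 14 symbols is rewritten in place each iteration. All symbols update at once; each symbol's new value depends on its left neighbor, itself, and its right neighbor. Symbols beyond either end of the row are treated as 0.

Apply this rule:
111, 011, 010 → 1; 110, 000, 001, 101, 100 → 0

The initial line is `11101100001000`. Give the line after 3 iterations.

11001000001000
10001000001000
10001000001000

10001000001000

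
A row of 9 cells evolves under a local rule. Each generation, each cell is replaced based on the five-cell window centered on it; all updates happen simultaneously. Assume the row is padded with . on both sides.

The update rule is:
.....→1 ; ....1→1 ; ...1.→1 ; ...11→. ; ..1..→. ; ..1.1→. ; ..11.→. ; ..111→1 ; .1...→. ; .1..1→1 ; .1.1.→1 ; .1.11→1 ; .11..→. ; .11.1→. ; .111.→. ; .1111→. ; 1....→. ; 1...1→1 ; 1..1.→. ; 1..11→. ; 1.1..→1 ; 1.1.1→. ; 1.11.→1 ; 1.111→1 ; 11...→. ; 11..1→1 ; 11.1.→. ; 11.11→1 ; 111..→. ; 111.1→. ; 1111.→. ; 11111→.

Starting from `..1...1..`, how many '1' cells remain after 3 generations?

11..11...
..1.....1
11...111.
count of 1: 5

5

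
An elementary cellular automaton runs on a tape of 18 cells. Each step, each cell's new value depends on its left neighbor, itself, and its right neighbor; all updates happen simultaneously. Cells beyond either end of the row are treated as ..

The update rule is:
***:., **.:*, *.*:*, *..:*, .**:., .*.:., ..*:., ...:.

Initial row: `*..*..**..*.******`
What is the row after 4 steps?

....*..*..**..*...

.*..*..**..*.....*
..*..*..**..*.....
...*..*..**..*....
....*..*..**..*...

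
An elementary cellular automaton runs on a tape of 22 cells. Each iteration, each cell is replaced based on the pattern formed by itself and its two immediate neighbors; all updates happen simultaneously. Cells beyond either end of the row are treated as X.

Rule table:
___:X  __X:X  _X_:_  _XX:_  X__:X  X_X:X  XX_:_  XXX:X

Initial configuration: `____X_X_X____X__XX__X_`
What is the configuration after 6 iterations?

XXXX_X_X_XXXX_XX__XX_X
XXX_X_X_X_XX_X__XX__X_
XX_X_X_X_X__X_XX__XX_X
X_X_X_X_X_XX_X__XX__X_
_X_X_X_X_X__X_XX__XX_X
X_X_X_X_X_XX_X__XX__X_

X_X_X_X_X_XX_X__XX__X_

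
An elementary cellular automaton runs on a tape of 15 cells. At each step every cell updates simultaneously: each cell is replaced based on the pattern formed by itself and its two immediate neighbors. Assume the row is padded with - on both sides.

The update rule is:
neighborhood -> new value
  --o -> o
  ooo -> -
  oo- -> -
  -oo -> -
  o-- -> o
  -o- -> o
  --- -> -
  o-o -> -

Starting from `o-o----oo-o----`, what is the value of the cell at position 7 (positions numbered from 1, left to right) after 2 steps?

o-oo--o---oo---
o---oooo-o--o--
position 7 holds o

o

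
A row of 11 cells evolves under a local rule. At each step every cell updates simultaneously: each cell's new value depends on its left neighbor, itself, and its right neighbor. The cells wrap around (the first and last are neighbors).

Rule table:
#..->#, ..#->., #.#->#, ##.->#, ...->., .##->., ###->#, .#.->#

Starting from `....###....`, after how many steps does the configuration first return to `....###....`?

step 1: .....###...
step 2: ......###..
step 3: .......###.
step 4: ........###
step 5: #........##
step 6: ##........#
step 7: ###........
step 8: .###.......
step 9: ..###......
step 10: ...###.....
step 11: ....###....

11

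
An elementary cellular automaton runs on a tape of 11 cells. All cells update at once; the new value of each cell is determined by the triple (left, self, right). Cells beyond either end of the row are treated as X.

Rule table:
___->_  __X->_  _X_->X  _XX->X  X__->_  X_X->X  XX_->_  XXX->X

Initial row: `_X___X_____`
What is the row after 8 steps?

_____X_____

XX___X_____
X____X_____
_____X_____
_____X_____  (fixed point — unchanged through step 8)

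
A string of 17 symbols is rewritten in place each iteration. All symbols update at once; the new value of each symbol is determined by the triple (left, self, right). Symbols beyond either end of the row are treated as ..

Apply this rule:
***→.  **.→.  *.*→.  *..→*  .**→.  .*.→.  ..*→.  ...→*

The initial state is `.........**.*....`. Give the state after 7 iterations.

iteration 1: ********.....****
iteration 2: ........****.....
iteration 3: *******.....*****
iteration 4: .......****......
iteration 5: ******.....******
iteration 6: ......****.......
iteration 7: *****.....*******

*****.....*******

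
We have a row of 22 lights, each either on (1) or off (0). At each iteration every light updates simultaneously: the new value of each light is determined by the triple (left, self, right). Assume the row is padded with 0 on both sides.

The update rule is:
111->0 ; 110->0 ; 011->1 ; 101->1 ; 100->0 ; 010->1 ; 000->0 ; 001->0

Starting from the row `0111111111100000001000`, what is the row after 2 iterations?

0100000000000000001000

0100000000000000001000
0100000000000000001000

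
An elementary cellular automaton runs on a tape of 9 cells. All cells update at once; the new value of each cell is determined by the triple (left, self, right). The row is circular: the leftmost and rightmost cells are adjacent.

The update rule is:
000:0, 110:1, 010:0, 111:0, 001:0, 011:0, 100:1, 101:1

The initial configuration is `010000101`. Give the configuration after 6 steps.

000101010

step 1: 101000010
step 2: 010100001
step 3: 101010000
step 4: 010101000
step 5: 001010100
step 6: 000101010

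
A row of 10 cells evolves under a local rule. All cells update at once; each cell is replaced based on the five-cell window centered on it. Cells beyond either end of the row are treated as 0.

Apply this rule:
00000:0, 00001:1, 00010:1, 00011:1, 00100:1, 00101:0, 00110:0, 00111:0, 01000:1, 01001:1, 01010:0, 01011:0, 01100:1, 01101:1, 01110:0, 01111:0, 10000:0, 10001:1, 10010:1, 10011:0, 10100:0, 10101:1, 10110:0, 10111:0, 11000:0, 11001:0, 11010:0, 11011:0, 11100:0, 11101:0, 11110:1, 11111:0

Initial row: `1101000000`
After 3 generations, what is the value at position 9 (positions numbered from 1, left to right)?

0100100000
1111110000
0000100000
position 9 holds 0

0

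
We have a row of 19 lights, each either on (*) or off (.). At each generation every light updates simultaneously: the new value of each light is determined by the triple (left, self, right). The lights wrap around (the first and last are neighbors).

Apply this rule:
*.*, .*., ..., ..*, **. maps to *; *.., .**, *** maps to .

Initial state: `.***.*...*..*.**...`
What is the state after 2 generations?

*.*..**..**..****..

generation 1: *..***.***.***.*.**
generation 2: *.*..**..**..****..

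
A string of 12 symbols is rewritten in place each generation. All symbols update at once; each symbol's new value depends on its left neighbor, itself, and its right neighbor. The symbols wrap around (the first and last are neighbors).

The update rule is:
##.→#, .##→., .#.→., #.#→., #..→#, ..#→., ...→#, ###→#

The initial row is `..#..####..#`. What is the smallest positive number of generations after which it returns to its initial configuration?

generation 1: #..#..####..
generation 2: .#..#..####.
generation 3: ..#..#..####
generation 4: #..#..#..###
generation 5: ##..#..#..##
generation 6: ###..#..#..#
generation 7: ####..#..#..
generation 8: .####..#..#.
generation 9: ..####..#..#
generation 10: #..####..#..
generation 11: .#..####..#.
generation 12: ..#..####..#

12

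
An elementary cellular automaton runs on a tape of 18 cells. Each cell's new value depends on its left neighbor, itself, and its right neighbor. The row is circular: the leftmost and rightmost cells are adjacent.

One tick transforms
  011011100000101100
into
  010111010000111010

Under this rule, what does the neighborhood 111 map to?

1

At position 5 the neighborhood is 111; the next row has 1 there.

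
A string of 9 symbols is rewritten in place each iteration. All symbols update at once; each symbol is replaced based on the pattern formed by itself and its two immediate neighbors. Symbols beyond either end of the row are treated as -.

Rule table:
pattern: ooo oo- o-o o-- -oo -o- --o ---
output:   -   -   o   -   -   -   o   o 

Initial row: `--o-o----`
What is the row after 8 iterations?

-----o--o

oo-o--ooo
--o--o---
oo--o--oo
---o--o--
ooo--o--o
----o--o-
oooo--o--
-----o--o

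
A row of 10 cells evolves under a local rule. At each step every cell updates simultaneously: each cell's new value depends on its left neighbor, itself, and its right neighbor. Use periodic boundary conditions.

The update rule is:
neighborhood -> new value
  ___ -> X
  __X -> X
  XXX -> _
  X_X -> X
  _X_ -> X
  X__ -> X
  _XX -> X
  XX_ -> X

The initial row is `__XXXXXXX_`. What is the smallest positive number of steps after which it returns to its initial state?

2

XXX_____XX
__XXXXXXX_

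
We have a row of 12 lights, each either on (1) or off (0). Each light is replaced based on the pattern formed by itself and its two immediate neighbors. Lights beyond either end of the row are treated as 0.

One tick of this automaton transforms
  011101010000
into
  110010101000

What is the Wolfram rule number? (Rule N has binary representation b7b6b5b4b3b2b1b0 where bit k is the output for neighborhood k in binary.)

58

position 2: 111 → 0  (bit 7 = 0)
position 3: 110 → 0  (bit 6 = 0)
position 4: 101 → 1  (bit 5 = 1)
position 8: 100 → 1  (bit 4 = 1)
position 1: 011 → 1  (bit 3 = 1)
position 5: 010 → 0  (bit 2 = 0)
position 0: 001 → 1  (bit 1 = 1)
position 9: 000 → 0  (bit 0 = 0)
bits b7..b0 = 00111010 = 58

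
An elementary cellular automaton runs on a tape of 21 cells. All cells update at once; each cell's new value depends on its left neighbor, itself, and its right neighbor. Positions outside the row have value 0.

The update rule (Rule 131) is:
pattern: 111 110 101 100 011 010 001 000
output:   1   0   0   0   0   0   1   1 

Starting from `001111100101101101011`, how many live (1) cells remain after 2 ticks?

13

110111001000000000000
000010010011111111111
count of 1: 13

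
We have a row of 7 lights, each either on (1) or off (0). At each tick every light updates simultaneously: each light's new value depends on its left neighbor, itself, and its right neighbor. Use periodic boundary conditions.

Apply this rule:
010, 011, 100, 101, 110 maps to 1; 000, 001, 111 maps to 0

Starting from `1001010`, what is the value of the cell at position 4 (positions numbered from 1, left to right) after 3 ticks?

1

1101111
0111000
0101100
position 4 holds 1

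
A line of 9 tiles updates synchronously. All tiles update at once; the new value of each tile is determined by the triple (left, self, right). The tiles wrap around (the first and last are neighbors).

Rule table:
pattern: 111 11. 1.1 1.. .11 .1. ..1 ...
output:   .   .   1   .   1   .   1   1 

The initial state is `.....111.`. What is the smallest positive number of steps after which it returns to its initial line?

18

step 1: 111111...
step 2: 1......11
step 3: ..111111.
step 4: 111......
step 5: 1...11111
step 6: ..111....
step 7: 111...111
step 8: ....111..
step 9: 11111...1
step 10: ......111
step 11: .111111..
step 12: 11......1
step 13: ...111111
step 14: .111.....
step 15: 11...1111
step 16: ...111...
step 17: 1111...11
step 18: .....111.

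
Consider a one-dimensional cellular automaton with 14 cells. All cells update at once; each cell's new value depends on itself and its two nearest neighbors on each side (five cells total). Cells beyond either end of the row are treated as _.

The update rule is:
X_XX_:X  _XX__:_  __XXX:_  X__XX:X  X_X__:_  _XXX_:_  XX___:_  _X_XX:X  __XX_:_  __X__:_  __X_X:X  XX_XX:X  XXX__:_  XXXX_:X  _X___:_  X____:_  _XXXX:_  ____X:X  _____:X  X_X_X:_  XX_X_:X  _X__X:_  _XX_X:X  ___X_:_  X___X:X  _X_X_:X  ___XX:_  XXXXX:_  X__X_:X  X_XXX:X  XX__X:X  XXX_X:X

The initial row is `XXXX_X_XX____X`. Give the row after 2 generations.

X___XXX__X____

__XXX_XX___X__
X___XXX__X____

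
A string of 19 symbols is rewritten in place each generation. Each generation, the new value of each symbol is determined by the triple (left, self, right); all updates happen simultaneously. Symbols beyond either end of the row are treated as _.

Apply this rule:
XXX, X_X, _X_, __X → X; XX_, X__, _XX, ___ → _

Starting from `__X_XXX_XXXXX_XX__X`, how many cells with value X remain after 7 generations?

generation 1: _XXX_X_X_XXX_X___XX
generation 2: X_X_XXXXX_X_XX__X__
generation 3: XXXX_XXX_XXX___XX__
generation 4: _XX_X_X_X_X___X____
generation 5: X__XXXXXXXX__XX____
generation 6: X_X_XXXXXX__X______
generation 7: XXXX_XXXX__XX______
count of X: 10

10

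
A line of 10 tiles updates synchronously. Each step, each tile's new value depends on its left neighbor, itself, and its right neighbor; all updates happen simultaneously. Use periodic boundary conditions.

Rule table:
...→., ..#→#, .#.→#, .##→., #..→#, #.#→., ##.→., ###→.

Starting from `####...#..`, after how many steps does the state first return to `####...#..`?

....#.####
#..##.....
###..#...#
...####.#.
..#.....##
####...#..

6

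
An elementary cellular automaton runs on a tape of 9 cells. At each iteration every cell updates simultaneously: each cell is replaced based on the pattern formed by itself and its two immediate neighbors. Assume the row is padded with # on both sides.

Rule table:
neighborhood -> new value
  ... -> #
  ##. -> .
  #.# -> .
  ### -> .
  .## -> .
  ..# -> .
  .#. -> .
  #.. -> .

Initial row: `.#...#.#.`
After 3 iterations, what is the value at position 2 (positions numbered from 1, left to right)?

...#.....
.#...###.
...#.....
position 2 holds .

.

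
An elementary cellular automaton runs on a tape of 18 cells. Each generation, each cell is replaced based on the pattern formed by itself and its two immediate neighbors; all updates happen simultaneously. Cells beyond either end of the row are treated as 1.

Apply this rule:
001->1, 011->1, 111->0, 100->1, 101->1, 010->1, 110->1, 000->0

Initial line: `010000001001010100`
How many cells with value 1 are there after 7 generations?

generation 1: 111000011111111111
generation 2: 001100110000000000
generation 3: 111111111000000001
generation 4: 000000001100000011
generation 5: 100000011110000110
generation 6: 110000110011001111
generation 7: 011001111111111000
count of 1: 12

12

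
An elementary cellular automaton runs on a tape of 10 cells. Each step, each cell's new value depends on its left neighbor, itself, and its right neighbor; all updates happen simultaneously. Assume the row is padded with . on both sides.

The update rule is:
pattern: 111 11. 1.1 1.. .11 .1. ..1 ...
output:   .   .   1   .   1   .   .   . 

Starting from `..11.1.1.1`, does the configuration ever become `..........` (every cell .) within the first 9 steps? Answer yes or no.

yes

..1.1.1.1.
...1.1.1..
....1.1...
.....1....
..........
all cells are . at step 5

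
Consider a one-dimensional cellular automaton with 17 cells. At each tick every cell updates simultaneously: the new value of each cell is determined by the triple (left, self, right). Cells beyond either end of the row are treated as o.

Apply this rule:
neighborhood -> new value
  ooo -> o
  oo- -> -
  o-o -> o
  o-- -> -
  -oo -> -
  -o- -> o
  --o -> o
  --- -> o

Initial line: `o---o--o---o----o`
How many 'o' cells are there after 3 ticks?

15

--ooo-oo-ooo-ooo-
-o-o-o--o-o-o-o-o
oooooo-ooooooooo-
count of o: 15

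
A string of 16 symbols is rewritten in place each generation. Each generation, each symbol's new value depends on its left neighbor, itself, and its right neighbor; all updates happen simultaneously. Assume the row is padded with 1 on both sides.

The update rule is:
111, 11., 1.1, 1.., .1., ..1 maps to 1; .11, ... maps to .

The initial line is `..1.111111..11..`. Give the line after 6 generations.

111111111.111111

generation 1: 1111.1111111.111
generation 2: 11111.1111111.11
generation 3: 111111.1111111.1
generation 4: 1111111.1111111.
generation 5: 11111111.1111111
generation 6: 111111111.111111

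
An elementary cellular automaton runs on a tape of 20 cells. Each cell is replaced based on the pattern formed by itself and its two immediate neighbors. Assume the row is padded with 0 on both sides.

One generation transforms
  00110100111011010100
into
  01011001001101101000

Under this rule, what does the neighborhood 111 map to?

At position 9 the neighborhood is 111; the next row has 0 there.

0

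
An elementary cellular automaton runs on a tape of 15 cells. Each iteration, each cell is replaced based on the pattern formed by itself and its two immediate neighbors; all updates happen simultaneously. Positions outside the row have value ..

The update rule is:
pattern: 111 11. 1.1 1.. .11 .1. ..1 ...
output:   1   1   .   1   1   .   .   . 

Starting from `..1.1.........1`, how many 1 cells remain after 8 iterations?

1

.....1.........
......1........
.......1.......
........1......
.........1.....
..........1....
...........1...
............1..
count of 1: 1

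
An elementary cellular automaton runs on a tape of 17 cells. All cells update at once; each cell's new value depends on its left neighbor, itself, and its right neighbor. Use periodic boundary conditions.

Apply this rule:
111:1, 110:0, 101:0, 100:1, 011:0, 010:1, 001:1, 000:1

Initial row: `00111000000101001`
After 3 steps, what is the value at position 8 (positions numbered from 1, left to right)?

1

step 1: 11010111111101111
step 2: 10010011111000111
step 3: 01111101110111011
position 8 holds 1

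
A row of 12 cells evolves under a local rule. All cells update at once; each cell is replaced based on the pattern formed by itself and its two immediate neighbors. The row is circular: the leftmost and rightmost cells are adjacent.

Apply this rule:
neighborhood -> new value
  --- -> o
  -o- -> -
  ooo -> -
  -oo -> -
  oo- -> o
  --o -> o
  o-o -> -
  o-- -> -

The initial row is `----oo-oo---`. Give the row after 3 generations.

ooo--oo--ooo

oooo-o--o-oo
---o---o----
ooo--oo--ooo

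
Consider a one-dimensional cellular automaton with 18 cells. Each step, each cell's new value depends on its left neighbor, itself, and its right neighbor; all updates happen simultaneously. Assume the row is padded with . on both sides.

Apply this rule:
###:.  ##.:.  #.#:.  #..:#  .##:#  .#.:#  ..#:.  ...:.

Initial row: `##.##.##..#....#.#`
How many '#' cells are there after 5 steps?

9

#..#..#.#.##...#.#
##.##.#.#.#.#..#.#
#..#..#.#.#.##.#.#
##.##.#.#.#.#..#.#  (repeats step 2; period 2)
step 5: #..#..#.#.#.##.#.#
count of #: 9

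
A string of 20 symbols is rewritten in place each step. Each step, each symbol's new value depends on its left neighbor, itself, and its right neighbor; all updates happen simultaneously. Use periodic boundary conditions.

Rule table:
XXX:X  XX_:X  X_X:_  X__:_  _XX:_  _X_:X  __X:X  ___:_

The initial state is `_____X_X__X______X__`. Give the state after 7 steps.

____XX_X_XX_____XX__
___X_X_X__X____X_X__
__XX_X_X_XX___XX_X__
_X_X_X_X__X__X_X_X__
XX_X_X_X_XX_XX_X_X__
_X_X_X_X__X__X_X_X_X
_X_X_X_X_XX_XX_X_X_X

_X_X_X_X_XX_XX_X_X_X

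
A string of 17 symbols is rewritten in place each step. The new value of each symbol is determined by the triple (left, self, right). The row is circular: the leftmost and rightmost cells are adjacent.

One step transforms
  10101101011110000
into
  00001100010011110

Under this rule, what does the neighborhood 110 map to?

At position 5 the neighborhood is 110; the next row has 1 there.

1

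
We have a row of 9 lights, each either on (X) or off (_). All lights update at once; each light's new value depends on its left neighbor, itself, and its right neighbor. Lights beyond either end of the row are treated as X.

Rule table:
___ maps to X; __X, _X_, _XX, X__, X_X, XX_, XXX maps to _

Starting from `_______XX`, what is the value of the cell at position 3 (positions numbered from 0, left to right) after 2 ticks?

_

_XXXXX___
_______X_
position 3 holds _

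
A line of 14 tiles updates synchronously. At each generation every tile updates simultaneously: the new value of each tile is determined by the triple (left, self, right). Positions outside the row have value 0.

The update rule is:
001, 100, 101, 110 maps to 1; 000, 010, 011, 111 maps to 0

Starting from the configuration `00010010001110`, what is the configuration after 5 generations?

10101010110101

00101101010011
01010110101101
10101011010110
01010101101011
10101010110101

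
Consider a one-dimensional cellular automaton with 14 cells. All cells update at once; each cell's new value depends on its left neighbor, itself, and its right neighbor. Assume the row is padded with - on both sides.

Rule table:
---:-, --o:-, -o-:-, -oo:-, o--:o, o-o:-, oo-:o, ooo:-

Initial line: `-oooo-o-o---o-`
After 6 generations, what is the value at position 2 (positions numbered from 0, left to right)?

generation 1: ----o----o---o
generation 2: -----o----o---
generation 3: ------o----o--
generation 4: -------o----o-
generation 5: --------o----o
generation 6: ---------o----
position 2 holds -

-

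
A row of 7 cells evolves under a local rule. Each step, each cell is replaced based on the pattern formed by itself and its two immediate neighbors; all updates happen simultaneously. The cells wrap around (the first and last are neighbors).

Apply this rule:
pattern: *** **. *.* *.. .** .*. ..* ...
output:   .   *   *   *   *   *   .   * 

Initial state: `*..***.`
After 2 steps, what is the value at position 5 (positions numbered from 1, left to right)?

**.*.**
.*****.
position 5 holds *

*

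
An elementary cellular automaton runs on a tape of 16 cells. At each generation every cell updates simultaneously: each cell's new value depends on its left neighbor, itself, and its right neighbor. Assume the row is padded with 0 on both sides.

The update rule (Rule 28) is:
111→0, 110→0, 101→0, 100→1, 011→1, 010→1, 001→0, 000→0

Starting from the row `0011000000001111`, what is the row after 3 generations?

0010101000001010

0010100000001000
0010110000001100
0010101000001010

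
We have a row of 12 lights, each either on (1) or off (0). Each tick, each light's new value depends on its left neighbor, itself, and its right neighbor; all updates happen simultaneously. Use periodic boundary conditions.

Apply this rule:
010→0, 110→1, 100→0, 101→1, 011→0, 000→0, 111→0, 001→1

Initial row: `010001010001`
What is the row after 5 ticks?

101000101000

100010100010
000101000101
001010001010
010100010100
101000101000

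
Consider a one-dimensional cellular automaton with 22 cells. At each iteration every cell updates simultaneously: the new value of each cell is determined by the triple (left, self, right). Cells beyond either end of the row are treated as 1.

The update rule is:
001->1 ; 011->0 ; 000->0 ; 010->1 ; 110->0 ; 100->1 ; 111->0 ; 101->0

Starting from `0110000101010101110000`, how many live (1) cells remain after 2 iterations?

iteration 1: 0001001101010100001001
iteration 2: 1011110001010110011110
count of 1: 13

13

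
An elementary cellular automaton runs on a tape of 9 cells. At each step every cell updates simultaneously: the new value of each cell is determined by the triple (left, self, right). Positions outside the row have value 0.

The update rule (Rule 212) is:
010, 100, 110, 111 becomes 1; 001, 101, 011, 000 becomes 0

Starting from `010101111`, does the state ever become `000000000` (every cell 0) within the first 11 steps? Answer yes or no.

010100111
010110011
010011001
011001101
001100101
000110101
000010101
000010101  (fixed point — unchanged through step 11)
step 11 is 000010101, still not uniform 0

no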